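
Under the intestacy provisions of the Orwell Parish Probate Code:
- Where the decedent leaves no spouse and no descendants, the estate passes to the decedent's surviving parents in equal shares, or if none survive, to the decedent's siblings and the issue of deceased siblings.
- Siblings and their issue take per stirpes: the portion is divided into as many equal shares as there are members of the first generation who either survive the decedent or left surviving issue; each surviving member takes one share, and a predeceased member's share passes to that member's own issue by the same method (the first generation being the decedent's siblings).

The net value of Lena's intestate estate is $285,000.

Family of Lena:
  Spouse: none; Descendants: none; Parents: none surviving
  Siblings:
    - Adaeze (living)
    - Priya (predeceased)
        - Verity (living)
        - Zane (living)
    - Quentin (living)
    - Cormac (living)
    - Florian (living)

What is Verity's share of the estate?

Verity receives $28,500.

The entire $285,000 passes to the siblings and their issue.
That amount ($285,000) is divided into 5 shares of $57,000: Adaeze, Quentin, Cormac, and Florian each take $57,000; Priya's $57,000 share passes to Priya's issue.
Priya's share ($57,000) is divided into 2 shares of $28,500: Verity and Zane each take $28,500.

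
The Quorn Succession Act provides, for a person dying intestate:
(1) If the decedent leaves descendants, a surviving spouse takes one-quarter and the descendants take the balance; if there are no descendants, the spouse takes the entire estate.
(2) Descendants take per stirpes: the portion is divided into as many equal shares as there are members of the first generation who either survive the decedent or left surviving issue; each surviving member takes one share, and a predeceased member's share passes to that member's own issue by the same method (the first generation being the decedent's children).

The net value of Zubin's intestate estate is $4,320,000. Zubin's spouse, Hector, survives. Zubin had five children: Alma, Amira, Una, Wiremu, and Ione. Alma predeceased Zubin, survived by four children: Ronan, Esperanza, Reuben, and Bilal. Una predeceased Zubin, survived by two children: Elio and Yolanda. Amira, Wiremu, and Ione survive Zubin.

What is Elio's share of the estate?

Elio receives $324,000.

Hector takes one-quarter of $4,320,000 = $1,080,000. The remaining $3,240,000 passes to the descendants.
The descendants' portion ($3,240,000) is divided into 5 shares of $648,000: Amira, Wiremu, and Ione each take $648,000; Alma's $648,000 share passes to Alma's issue; Una's $648,000 share passes to Una's issue.
Alma's share ($648,000) is divided into 4 shares of $162,000: Ronan, Esperanza, Reuben, and Bilal each take $162,000.
Una's share ($648,000) is divided into 2 shares of $324,000: Elio and Yolanda each take $324,000.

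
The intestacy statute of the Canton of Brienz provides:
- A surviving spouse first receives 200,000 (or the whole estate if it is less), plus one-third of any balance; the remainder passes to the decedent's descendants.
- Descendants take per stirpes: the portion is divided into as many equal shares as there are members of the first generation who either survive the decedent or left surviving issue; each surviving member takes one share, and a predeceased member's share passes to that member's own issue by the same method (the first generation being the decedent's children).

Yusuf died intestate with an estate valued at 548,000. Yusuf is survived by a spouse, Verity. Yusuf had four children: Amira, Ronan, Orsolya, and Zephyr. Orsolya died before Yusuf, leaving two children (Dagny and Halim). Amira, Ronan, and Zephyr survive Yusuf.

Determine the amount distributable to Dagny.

Verity first takes 200,000, leaving a balance of 348,000. Verity then takes one-third of the balance (116,000), for a total of 316,000. The remaining 232,000 passes to the descendants.
The descendants' portion (232,000) is divided into 4 shares of 58,000: Amira, Ronan, and Zephyr each take 58,000; Orsolya's 58,000 share passes to Orsolya's issue.
Orsolya's share (58,000) is divided into 2 shares of 29,000: Dagny and Halim each take 29,000.

Dagny receives 29,000.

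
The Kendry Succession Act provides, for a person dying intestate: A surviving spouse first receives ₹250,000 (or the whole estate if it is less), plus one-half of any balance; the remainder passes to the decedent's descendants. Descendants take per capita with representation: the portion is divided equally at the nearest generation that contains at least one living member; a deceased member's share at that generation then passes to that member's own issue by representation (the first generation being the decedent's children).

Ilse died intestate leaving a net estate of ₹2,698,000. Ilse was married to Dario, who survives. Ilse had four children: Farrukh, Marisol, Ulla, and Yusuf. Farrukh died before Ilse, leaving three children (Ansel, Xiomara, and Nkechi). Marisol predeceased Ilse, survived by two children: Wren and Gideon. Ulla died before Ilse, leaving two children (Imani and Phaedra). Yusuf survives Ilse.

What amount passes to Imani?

Imani receives ₹153,000.

Dario first takes ₹250,000, leaving a balance of ₹2,448,000. Dario then takes one-half of the balance (₹1,224,000), for a total of ₹1,474,000. The remaining ₹1,224,000 passes to the descendants.
The descendants' portion (₹1,224,000) is divided into 4 shares of ₹306,000: Yusuf takes ₹306,000; Farrukh's ₹306,000 share passes to Farrukh's issue; Marisol's ₹306,000 share passes to Marisol's issue; Ulla's ₹306,000 share passes to Ulla's issue.
Farrukh's share (₹306,000) is divided into 3 shares of ₹102,000: Ansel, Xiomara, and Nkechi each take ₹102,000.
Marisol's share (₹306,000) is divided into 2 shares of ₹153,000: Wren and Gideon each take ₹153,000.
Ulla's share (₹306,000) is divided into 2 shares of ₹153,000: Imani and Phaedra each take ₹153,000.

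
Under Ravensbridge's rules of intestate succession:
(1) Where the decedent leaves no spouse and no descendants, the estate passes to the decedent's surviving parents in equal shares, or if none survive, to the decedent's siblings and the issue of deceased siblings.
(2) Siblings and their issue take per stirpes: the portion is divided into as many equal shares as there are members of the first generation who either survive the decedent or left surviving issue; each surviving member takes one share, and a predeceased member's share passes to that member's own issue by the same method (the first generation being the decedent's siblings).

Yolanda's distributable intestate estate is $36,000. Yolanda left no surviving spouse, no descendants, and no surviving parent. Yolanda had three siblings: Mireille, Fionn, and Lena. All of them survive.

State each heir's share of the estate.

Mireille: $12,000; Fionn: $12,000; Lena: $12,000

The entire $36,000 passes to the siblings and their issue.
That amount ($36,000) is divided into 3 shares of $12,000: Mireille, Fionn, and Lena each take $12,000.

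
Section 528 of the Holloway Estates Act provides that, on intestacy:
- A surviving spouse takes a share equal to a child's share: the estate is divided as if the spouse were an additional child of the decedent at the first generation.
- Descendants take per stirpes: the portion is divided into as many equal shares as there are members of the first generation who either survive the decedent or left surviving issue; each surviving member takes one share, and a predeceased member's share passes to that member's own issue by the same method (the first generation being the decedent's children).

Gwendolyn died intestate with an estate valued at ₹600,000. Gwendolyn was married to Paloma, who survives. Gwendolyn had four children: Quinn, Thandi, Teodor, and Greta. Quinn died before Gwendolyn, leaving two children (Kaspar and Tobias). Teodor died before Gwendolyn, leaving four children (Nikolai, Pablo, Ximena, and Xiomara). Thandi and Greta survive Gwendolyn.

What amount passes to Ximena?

Ximena receives ₹30,000.

The spouse counts as an additional share at the children's level, so there are 5 primary shares of ₹120,000. Paloma takes one such share (₹120,000).
The children's combined portion (₹480,000) is divided into 4 shares of ₹120,000: Thandi and Greta each take ₹120,000; Quinn's ₹120,000 share passes to Quinn's issue; Teodor's ₹120,000 share passes to Teodor's issue.
Quinn's share (₹120,000) is divided into 2 shares of ₹60,000: Kaspar and Tobias each take ₹60,000.
Teodor's share (₹120,000) is divided into 4 shares of ₹30,000: Nikolai, Pablo, Ximena, and Xiomara each take ₹30,000.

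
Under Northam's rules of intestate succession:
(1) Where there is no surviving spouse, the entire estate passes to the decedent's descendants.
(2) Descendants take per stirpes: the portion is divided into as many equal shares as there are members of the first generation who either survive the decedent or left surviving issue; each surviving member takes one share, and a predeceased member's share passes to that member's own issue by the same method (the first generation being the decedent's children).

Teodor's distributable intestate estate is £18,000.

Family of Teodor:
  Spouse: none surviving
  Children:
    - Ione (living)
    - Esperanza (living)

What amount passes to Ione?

Ione receives £9,000.

The entire £18,000 passes to the descendants.
That amount (£18,000) is divided into 2 shares of £9,000: Ione and Esperanza each take £9,000.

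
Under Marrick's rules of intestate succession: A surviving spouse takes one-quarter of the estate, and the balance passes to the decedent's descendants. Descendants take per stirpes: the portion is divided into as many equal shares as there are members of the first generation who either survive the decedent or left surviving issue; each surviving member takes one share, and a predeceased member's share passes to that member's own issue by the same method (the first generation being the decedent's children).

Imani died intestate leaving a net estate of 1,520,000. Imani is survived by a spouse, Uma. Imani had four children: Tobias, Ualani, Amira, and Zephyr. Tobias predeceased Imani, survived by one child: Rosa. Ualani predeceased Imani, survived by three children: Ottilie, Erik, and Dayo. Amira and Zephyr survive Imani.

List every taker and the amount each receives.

Uma: 380,000; Rosa: 285,000; Ottilie: 95,000; Erik: 95,000; Dayo: 95,000; Amira: 285,000; Zephyr: 285,000

Uma takes one-quarter of 1,520,000 = 380,000. The remaining 1,140,000 passes to the descendants.
The descendants' portion (1,140,000) is divided into 4 shares of 285,000: Amira and Zephyr each take 285,000; Tobias's 285,000 share passes to Tobias's issue; Ualani's 285,000 share passes to Ualani's issue.
Tobias's share (285,000) passes entirely to Rosa.
Ualani's share (285,000) is divided into 3 shares of 95,000: Ottilie, Erik, and Dayo each take 95,000.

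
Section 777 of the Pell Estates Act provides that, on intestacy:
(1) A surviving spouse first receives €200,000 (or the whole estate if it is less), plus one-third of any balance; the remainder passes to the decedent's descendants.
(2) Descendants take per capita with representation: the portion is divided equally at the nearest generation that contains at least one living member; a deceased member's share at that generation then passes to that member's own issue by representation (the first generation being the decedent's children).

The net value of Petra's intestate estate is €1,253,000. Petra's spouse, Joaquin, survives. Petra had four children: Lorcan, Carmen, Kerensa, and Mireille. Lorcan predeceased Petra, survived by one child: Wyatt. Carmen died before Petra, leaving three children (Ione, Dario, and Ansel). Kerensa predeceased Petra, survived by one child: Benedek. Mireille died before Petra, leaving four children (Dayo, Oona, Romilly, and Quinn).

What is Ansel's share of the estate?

Joaquin first takes €200,000, leaving a balance of €1,053,000. Joaquin then takes one-third of the balance (€351,000), for a total of €551,000. The remaining €702,000 passes to the descendants.
No child survives, so the initial division is made at the grandchildren's generation.
The descendants' portion (€702,000) is divided into 9 shares of €78,000: Wyatt, Ione, Dario, Ansel, Benedek, Dayo, Oona, Romilly, and Quinn each take €78,000.

Ansel receives €78,000.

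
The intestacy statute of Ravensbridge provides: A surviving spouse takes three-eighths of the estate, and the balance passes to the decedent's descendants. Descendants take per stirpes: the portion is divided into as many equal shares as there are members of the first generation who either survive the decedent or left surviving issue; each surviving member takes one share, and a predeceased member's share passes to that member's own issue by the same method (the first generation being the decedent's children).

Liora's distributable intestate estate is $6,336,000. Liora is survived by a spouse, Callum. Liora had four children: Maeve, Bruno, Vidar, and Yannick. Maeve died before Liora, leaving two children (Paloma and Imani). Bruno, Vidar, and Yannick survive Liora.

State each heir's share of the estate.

Callum takes three-eighths of $6,336,000 = $2,376,000. The remaining $3,960,000 passes to the descendants.
The descendants' portion ($3,960,000) is divided into 4 shares of $990,000: Bruno, Vidar, and Yannick each take $990,000; Maeve's $990,000 share passes to Maeve's issue.
Maeve's share ($990,000) is divided into 2 shares of $495,000: Paloma and Imani each take $495,000.

Callum: $2,376,000; Paloma: $495,000; Imani: $495,000; Bruno: $990,000; Vidar: $990,000; Yannick: $990,000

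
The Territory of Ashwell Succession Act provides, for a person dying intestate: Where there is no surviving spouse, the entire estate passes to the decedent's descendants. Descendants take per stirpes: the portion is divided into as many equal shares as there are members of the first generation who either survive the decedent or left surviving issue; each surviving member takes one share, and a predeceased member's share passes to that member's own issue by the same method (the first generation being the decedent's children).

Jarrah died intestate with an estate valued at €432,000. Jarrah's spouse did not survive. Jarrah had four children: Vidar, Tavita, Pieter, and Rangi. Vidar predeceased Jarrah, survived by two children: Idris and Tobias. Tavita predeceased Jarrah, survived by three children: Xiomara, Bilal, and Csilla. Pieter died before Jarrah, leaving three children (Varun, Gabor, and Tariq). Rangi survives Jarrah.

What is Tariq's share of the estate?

Tariq receives €36,000.

The entire €432,000 passes to the descendants.
That amount (€432,000) is divided into 4 shares of €108,000: Rangi takes €108,000; Vidar's €108,000 share passes to Vidar's issue; Tavita's €108,000 share passes to Tavita's issue; Pieter's €108,000 share passes to Pieter's issue.
Vidar's share (€108,000) is divided into 2 shares of €54,000: Idris and Tobias each take €54,000.
Tavita's share (€108,000) is divided into 3 shares of €36,000: Xiomara, Bilal, and Csilla each take €36,000.
Pieter's share (€108,000) is divided into 3 shares of €36,000: Varun, Gabor, and Tariq each take €36,000.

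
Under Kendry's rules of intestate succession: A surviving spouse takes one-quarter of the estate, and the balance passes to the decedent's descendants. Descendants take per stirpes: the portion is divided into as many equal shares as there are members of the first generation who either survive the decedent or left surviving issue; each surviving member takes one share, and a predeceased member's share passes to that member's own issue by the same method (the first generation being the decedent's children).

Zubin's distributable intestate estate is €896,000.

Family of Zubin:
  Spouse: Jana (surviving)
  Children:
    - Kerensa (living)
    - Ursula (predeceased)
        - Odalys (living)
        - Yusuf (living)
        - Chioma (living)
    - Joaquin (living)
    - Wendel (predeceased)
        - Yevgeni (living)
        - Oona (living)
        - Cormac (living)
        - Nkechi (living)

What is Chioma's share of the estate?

Jana takes one-quarter of €896,000 = €224,000. The remaining €672,000 passes to the descendants.
The descendants' portion (€672,000) is divided into 4 shares of €168,000: Kerensa and Joaquin each take €168,000; Ursula's €168,000 share passes to Ursula's issue; Wendel's €168,000 share passes to Wendel's issue.
Ursula's share (€168,000) is divided into 3 shares of €56,000: Odalys, Yusuf, and Chioma each take €56,000.
Wendel's share (€168,000) is divided into 4 shares of €42,000: Yevgeni, Oona, Cormac, and Nkechi each take €42,000.

Chioma receives €56,000.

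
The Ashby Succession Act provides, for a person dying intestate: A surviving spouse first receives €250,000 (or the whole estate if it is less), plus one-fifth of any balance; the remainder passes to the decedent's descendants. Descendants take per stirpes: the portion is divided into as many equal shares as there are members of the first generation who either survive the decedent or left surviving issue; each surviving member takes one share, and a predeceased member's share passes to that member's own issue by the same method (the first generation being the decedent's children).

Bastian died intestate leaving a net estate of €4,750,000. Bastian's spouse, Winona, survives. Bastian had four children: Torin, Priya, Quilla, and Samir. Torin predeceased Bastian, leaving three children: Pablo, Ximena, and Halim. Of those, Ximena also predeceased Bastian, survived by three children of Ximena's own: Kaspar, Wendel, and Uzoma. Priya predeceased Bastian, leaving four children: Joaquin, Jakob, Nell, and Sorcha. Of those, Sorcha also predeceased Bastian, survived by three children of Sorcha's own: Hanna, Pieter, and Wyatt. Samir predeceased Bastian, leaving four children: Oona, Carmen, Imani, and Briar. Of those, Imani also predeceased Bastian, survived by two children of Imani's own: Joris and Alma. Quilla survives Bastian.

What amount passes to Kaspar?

Winona first takes €250,000, leaving a balance of €4,500,000. Winona then takes one-fifth of the balance (€900,000), for a total of €1,150,000. The remaining €3,600,000 passes to the descendants.
The descendants' portion (€3,600,000) is divided into 4 shares of €900,000: Quilla takes €900,000; Torin's €900,000 share passes to Torin's issue; Priya's €900,000 share passes to Priya's issue; Samir's €900,000 share passes to Samir's issue.
Torin's share (€900,000) is divided into 3 shares of €300,000: Pablo and Halim each take €300,000; Ximena's €300,000 share passes to Ximena's issue.
Ximena's share (€300,000) is divided into 3 shares of €100,000: Kaspar, Wendel, and Uzoma each take €100,000.
Priya's share (€900,000) is divided into 4 shares of €225,000: Joaquin, Jakob, and Nell each take €225,000; Sorcha's €225,000 share passes to Sorcha's issue.
Sorcha's share (€225,000) is divided into 3 shares of €75,000: Hanna, Pieter, and Wyatt each take €75,000.
Samir's share (€900,000) is divided into 4 shares of €225,000: Oona, Carmen, and Briar each take €225,000; Imani's €225,000 share passes to Imani's issue.
Imani's share (€225,000) is divided into 2 shares of €112,500: Joris and Alma each take €112,500.

Kaspar receives €100,000.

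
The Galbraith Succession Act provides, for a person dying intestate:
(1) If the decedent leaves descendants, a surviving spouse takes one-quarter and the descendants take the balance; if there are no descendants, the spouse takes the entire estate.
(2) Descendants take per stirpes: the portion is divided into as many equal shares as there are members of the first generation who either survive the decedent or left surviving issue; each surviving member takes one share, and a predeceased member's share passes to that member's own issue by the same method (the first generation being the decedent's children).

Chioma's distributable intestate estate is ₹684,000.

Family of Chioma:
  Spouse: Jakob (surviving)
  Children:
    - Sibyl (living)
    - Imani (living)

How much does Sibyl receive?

Jakob takes one-quarter of ₹684,000 = ₹171,000. The remaining ₹513,000 passes to the descendants.
The descendants' portion (₹513,000) is divided into 2 shares of ₹256,500: Sibyl and Imani each take ₹256,500.

Sibyl receives ₹256,500.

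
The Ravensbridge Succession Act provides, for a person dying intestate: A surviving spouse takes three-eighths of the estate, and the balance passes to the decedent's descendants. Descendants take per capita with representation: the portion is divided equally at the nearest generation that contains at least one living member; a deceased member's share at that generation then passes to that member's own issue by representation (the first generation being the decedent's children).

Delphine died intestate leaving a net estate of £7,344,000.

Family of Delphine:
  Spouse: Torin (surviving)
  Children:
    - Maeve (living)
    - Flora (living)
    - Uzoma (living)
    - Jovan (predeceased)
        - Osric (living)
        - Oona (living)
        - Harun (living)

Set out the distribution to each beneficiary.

Torin: £2,754,000; Maeve: £1,147,500; Flora: £1,147,500; Uzoma: £1,147,500; Osric: £382,500; Oona: £382,500; Harun: £382,500

Torin takes three-eighths of £7,344,000 = £2,754,000. The remaining £4,590,000 passes to the descendants.
The descendants' portion (£4,590,000) is divided into 4 shares of £1,147,500: Maeve, Flora, and Uzoma each take £1,147,500; Jovan's £1,147,500 share passes to Jovan's issue.
Jovan's share (£1,147,500) is divided into 3 shares of £382,500: Osric, Oona, and Harun each take £382,500.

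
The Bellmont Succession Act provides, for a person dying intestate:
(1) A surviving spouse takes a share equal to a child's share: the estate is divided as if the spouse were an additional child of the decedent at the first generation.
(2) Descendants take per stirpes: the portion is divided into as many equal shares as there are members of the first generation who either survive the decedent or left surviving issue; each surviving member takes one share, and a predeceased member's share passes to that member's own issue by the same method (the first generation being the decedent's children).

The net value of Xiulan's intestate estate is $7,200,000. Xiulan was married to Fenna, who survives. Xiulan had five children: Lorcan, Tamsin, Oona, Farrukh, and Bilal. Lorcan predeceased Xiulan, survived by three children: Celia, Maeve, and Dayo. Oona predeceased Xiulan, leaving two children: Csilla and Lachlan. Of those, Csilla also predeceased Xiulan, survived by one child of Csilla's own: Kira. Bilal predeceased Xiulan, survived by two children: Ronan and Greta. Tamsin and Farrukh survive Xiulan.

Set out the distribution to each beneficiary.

The spouse counts as an additional share at the children's level, so there are 6 primary shares of $1,200,000. Fenna takes one such share ($1,200,000).
The children's combined portion ($6,000,000) is divided into 5 shares of $1,200,000: Tamsin and Farrukh each take $1,200,000; Lorcan's $1,200,000 share passes to Lorcan's issue; Oona's $1,200,000 share passes to Oona's issue; Bilal's $1,200,000 share passes to Bilal's issue.
Lorcan's share ($1,200,000) is divided into 3 shares of $400,000: Celia, Maeve, and Dayo each take $400,000.
Oona's share ($1,200,000) is divided into 2 shares of $600,000: Lachlan takes $600,000; Csilla's $600,000 share passes to Csilla's issue.
Csilla's share ($600,000) passes entirely to Kira.
Bilal's share ($1,200,000) is divided into 2 shares of $600,000: Ronan and Greta each take $600,000.

Fenna: $1,200,000; Celia: $400,000; Maeve: $400,000; Dayo: $400,000; Tamsin: $1,200,000; Kira: $600,000; Lachlan: $600,000; Farrukh: $1,200,000; Ronan: $600,000; Greta: $600,000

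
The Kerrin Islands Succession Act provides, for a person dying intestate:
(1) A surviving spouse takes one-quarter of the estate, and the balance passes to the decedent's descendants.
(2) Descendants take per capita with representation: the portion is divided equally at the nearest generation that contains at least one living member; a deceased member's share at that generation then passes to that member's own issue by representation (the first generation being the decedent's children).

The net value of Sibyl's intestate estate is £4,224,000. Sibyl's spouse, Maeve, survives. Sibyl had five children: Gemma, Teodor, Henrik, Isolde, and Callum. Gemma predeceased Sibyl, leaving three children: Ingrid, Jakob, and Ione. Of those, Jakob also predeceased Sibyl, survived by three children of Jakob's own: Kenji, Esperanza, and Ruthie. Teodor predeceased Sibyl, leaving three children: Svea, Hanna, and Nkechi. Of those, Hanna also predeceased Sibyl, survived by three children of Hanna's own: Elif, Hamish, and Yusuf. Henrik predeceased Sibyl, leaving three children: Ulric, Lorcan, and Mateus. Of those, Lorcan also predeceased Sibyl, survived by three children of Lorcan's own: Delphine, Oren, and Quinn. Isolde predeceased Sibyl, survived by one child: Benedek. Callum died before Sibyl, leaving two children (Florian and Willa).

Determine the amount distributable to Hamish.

Hamish receives £88,000.

Maeve takes one-quarter of £4,224,000 = £1,056,000. The remaining £3,168,000 passes to the descendants.
No child survives, so the initial division is made at the grandchildren's generation.
The descendants' portion (£3,168,000) is divided into 12 shares of £264,000: Ingrid, Ione, Svea, Nkechi, Ulric, Mateus, Benedek, Florian, and Willa each take £264,000; Jakob's £264,000 share passes to Jakob's issue; Hanna's £264,000 share passes to Hanna's issue; Lorcan's £264,000 share passes to Lorcan's issue.
Jakob's share (£264,000) is divided into 3 shares of £88,000: Kenji, Esperanza, and Ruthie each take £88,000.
Hanna's share (£264,000) is divided into 3 shares of £88,000: Elif, Hamish, and Yusuf each take £88,000.
Lorcan's share (£264,000) is divided into 3 shares of £88,000: Delphine, Oren, and Quinn each take £88,000.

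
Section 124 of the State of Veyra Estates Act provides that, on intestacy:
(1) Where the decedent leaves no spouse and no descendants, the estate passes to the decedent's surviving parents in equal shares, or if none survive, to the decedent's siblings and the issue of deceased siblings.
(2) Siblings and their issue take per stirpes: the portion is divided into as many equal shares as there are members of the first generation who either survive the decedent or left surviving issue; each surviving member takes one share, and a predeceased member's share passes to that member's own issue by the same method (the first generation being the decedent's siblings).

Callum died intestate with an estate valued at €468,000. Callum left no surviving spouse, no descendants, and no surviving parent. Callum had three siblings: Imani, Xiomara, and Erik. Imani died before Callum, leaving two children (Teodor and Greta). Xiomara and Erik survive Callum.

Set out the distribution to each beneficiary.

The entire €468,000 passes to the siblings and their issue.
That amount (€468,000) is divided into 3 shares of €156,000: Xiomara and Erik each take €156,000; Imani's €156,000 share passes to Imani's issue.
Imani's share (€156,000) is divided into 2 shares of €78,000: Teodor and Greta each take €78,000.

Teodor: €78,000; Greta: €78,000; Xiomara: €156,000; Erik: €156,000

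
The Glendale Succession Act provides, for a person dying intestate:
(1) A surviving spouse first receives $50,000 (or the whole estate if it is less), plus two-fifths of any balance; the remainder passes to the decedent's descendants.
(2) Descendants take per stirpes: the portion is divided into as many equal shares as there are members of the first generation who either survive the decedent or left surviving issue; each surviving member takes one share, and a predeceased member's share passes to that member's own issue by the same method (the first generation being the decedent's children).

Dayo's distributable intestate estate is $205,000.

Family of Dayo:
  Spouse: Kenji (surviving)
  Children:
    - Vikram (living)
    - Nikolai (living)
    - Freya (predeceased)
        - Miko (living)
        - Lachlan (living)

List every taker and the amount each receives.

Kenji first takes $50,000, leaving a balance of $155,000. Kenji then takes two-fifths of the balance ($62,000), for a total of $112,000. The remaining $93,000 passes to the descendants.
The descendants' portion ($93,000) is divided into 3 shares of $31,000: Vikram and Nikolai each take $31,000; Freya's $31,000 share passes to Freya's issue.
Freya's share ($31,000) is divided into 2 shares of $15,500: Miko and Lachlan each take $15,500.

Kenji: $112,000; Vikram: $31,000; Nikolai: $31,000; Miko: $15,500; Lachlan: $15,500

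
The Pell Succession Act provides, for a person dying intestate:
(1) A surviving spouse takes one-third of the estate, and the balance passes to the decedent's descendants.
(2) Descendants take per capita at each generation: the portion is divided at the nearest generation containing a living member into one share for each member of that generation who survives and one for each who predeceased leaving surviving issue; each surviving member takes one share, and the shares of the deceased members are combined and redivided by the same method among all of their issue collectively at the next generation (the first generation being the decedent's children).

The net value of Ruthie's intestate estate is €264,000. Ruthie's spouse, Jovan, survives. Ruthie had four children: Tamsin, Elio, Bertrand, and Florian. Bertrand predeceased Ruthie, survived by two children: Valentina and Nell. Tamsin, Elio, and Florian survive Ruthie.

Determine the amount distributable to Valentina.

Jovan takes one-third of €264,000 = €88,000. The remaining €176,000 passes to the descendants.
The descendants' portion (€176,000) is divided at the children's generation into 4 shares of €44,000. Tamsin, Elio, and Florian each take €44,000. The remaining share for the deceased Bertrand (€44,000) is carried to the next generation.
That pool (€44,000) is divided at the grandchildren's generation equally among Valentina and Nell: €22,000 each.

Valentina receives €22,000.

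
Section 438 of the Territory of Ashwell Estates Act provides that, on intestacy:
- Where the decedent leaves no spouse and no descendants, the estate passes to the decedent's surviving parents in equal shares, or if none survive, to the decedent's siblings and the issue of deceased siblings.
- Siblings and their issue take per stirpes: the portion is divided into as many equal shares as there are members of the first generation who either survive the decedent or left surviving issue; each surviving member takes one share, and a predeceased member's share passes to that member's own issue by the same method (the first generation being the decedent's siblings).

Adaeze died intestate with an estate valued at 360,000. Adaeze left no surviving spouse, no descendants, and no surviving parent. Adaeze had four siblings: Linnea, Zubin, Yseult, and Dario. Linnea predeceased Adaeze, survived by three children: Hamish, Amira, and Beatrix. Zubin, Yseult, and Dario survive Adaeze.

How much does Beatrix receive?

The entire 360,000 passes to the siblings and their issue.
That amount (360,000) is divided into 4 shares of 90,000: Zubin, Yseult, and Dario each take 90,000; Linnea's 90,000 share passes to Linnea's issue.
Linnea's share (90,000) is divided into 3 shares of 30,000: Hamish, Amira, and Beatrix each take 30,000.

Beatrix receives 30,000.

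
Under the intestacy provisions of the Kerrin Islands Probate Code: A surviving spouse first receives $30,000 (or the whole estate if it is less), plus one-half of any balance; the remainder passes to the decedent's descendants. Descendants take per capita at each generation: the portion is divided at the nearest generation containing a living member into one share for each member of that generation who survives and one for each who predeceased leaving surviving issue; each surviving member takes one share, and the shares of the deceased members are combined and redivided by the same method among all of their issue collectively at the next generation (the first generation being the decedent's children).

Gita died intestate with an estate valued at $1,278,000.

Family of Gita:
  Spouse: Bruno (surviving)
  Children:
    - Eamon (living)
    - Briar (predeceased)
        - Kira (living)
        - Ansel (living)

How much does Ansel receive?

Ansel receives $156,000.

Bruno first takes $30,000, leaving a balance of $1,248,000. Bruno then takes one-half of the balance ($624,000), for a total of $654,000. The remaining $624,000 passes to the descendants.
The descendants' portion ($624,000) is divided at the children's generation into 2 shares of $312,000. Eamon takes $312,000. The remaining share for the deceased Briar ($312,000) is carried to the next generation.
That pool ($312,000) is divided at the grandchildren's generation equally among Kira and Ansel: $156,000 each.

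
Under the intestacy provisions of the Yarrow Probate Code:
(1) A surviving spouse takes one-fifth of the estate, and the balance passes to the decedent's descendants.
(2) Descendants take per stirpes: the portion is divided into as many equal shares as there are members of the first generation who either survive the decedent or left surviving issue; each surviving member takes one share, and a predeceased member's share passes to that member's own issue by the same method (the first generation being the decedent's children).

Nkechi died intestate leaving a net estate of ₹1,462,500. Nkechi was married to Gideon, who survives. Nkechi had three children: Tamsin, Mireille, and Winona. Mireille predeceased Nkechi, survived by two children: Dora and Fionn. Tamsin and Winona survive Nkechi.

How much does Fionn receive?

Fionn receives ₹195,000.

Gideon takes one-fifth of ₹1,462,500 = ₹292,500. The remaining ₹1,170,000 passes to the descendants.
The descendants' portion (₹1,170,000) is divided into 3 shares of ₹390,000: Tamsin and Winona each take ₹390,000; Mireille's ₹390,000 share passes to Mireille's issue.
Mireille's share (₹390,000) is divided into 2 shares of ₹195,000: Dora and Fionn each take ₹195,000.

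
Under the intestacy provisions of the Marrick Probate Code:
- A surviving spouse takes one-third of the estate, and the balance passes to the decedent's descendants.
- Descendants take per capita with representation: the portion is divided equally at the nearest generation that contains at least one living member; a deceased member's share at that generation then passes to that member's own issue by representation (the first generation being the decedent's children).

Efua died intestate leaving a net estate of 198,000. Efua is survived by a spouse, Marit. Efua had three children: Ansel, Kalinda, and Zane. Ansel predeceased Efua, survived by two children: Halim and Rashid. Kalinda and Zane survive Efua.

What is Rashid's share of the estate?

Marit takes one-third of 198,000 = 66,000. The remaining 132,000 passes to the descendants.
The descendants' portion (132,000) is divided into 3 shares of 44,000: Kalinda and Zane each take 44,000; Ansel's 44,000 share passes to Ansel's issue.
Ansel's share (44,000) is divided into 2 shares of 22,000: Halim and Rashid each take 22,000.

Rashid receives 22,000.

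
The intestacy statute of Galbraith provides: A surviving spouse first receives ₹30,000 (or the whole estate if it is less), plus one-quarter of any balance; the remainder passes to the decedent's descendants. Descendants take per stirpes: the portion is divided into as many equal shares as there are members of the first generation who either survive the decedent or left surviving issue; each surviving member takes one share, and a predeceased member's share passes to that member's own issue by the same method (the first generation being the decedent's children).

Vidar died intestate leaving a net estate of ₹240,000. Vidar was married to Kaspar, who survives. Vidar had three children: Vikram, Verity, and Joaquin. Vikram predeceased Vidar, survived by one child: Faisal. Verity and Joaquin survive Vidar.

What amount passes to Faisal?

Kaspar first takes ₹30,000, leaving a balance of ₹210,000. Kaspar then takes one-quarter of the balance (₹52,500), for a total of ₹82,500. The remaining ₹157,500 passes to the descendants.
The descendants' portion (₹157,500) is divided into 3 shares of ₹52,500: Verity and Joaquin each take ₹52,500; Vikram's ₹52,500 share passes to Vikram's issue.
Vikram's share (₹52,500) passes entirely to Faisal.

Faisal receives ₹52,500.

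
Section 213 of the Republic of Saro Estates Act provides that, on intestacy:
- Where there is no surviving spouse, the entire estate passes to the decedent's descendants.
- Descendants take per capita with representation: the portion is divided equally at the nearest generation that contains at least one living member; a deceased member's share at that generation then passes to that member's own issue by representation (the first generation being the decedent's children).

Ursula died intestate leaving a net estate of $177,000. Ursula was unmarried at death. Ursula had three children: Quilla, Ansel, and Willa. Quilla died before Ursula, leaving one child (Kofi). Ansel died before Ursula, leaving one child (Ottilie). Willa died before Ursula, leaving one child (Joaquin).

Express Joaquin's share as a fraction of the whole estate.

Joaquin receives 1/3 of the estate.

The entire $177,000 passes to the descendants.
No child survives, so the initial division is made at the grandchildren's generation.
That amount ($177,000) is divided into 3 shares of $59,000: Kofi, Ottilie, and Joaquin each take $59,000.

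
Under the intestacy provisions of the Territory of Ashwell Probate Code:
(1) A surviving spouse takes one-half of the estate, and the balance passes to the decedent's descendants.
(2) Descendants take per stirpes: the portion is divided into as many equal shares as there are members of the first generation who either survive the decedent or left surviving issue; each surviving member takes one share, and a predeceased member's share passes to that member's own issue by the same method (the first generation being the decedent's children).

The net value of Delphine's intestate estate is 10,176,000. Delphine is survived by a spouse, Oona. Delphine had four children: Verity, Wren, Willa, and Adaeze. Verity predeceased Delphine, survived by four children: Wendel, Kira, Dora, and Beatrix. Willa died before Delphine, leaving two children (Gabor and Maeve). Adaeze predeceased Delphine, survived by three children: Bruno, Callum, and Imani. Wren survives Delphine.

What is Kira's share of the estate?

Oona takes one-half of 10,176,000 = 5,088,000. The remaining 5,088,000 passes to the descendants.
The descendants' portion (5,088,000) is divided into 4 shares of 1,272,000: Wren takes 1,272,000; Verity's 1,272,000 share passes to Verity's issue; Willa's 1,272,000 share passes to Willa's issue; Adaeze's 1,272,000 share passes to Adaeze's issue.
Verity's share (1,272,000) is divided into 4 shares of 318,000: Wendel, Kira, Dora, and Beatrix each take 318,000.
Willa's share (1,272,000) is divided into 2 shares of 636,000: Gabor and Maeve each take 636,000.
Adaeze's share (1,272,000) is divided into 3 shares of 424,000: Bruno, Callum, and Imani each take 424,000.

Kira receives 318,000.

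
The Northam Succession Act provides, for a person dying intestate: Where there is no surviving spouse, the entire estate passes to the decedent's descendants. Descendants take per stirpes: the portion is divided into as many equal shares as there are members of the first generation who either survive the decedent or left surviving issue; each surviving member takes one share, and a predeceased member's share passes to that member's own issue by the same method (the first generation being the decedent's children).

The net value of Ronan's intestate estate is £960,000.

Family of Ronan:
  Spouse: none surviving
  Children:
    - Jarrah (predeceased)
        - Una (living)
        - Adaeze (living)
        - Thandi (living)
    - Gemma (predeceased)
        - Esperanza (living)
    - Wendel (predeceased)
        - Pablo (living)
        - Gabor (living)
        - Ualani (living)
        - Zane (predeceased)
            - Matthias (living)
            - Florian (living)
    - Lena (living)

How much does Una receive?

The entire £960,000 passes to the descendants.
That amount (£960,000) is divided into 4 shares of £240,000: Lena takes £240,000; Jarrah's £240,000 share passes to Jarrah's issue; Gemma's £240,000 share passes to Gemma's issue; Wendel's £240,000 share passes to Wendel's issue.
Jarrah's share (£240,000) is divided into 3 shares of £80,000: Una, Adaeze, and Thandi each take £80,000.
Gemma's share (£240,000) passes entirely to Esperanza.
Wendel's share (£240,000) is divided into 4 shares of £60,000: Pablo, Gabor, and Ualani each take £60,000; Zane's £60,000 share passes to Zane's issue.
Zane's share (£60,000) is divided into 2 shares of £30,000: Matthias and Florian each take £30,000.

Una receives £80,000.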